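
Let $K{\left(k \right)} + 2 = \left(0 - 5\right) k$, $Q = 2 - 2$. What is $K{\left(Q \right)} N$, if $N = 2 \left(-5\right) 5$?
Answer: $100$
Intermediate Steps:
$Q = 0$
$K{\left(k \right)} = -2 - 5 k$ ($K{\left(k \right)} = -2 + \left(0 - 5\right) k = -2 - 5 k$)
$N = -50$ ($N = \left(-10\right) 5 = -50$)
$K{\left(Q \right)} N = \left(-2 - 0\right) \left(-50\right) = \left(-2 + 0\right) \left(-50\right) = \left(-2\right) \left(-50\right) = 100$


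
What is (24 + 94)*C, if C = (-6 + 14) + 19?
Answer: 3186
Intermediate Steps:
C = 27 (C = 8 + 19 = 27)
(24 + 94)*C = (24 + 94)*27 = 118*27 = 3186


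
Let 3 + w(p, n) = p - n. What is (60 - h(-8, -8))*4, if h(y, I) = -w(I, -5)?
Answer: 216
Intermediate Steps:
w(p, n) = -3 + p - n (w(p, n) = -3 + (p - n) = -3 + p - n)
h(y, I) = -2 - I (h(y, I) = -(-3 + I - 1*(-5)) = -(-3 + I + 5) = -(2 + I) = -2 - I)
(60 - h(-8, -8))*4 = (60 - (-2 - 1*(-8)))*4 = (60 - (-2 + 8))*4 = (60 - 1*6)*4 = (60 - 6)*4 = 54*4 = 216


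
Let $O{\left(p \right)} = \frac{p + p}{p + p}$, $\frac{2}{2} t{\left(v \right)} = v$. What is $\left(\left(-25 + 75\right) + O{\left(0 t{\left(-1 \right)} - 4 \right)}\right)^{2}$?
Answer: $2601$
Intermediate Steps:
$t{\left(v \right)} = v$
$O{\left(p \right)} = 1$ ($O{\left(p \right)} = \frac{2 p}{2 p} = 2 p \frac{1}{2 p} = 1$)
$\left(\left(-25 + 75\right) + O{\left(0 t{\left(-1 \right)} - 4 \right)}\right)^{2} = \left(\left(-25 + 75\right) + 1\right)^{2} = \left(50 + 1\right)^{2} = 51^{2} = 2601$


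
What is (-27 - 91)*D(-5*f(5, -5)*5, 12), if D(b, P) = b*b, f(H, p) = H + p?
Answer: 0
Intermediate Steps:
D(b, P) = b²
(-27 - 91)*D(-5*f(5, -5)*5, 12) = (-27 - 91)*(-5*(5 - 5)*5)² = -118*(-5*0*5)² = -118*(0*5)² = -118*0² = -118*0 = 0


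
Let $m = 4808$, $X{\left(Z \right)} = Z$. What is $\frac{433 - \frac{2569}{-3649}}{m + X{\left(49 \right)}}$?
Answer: $\frac{1582586}{17723193} \approx 0.089295$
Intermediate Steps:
$\frac{433 - \frac{2569}{-3649}}{m + X{\left(49 \right)}} = \frac{433 - \frac{2569}{-3649}}{4808 + 49} = \frac{433 - - \frac{2569}{3649}}{4857} = \left(433 + \frac{2569}{3649}\right) \frac{1}{4857} = \frac{1582586}{3649} \cdot \frac{1}{4857} = \frac{1582586}{17723193}$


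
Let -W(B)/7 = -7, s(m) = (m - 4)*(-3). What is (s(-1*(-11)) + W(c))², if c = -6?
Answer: 784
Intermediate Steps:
s(m) = 12 - 3*m (s(m) = (-4 + m)*(-3) = 12 - 3*m)
W(B) = 49 (W(B) = -7*(-7) = 49)
(s(-1*(-11)) + W(c))² = ((12 - (-3)*(-11)) + 49)² = ((12 - 3*11) + 49)² = ((12 - 33) + 49)² = (-21 + 49)² = 28² = 784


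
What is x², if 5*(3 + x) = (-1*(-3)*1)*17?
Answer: 1296/25 ≈ 51.840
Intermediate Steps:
x = 36/5 (x = -3 + ((-1*(-3)*1)*17)/5 = -3 + ((3*1)*17)/5 = -3 + (3*17)/5 = -3 + (⅕)*51 = -3 + 51/5 = 36/5 ≈ 7.2000)
x² = (36/5)² = 1296/25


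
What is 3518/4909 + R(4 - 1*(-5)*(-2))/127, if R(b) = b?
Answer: 417332/623443 ≈ 0.66940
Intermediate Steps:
3518/4909 + R(4 - 1*(-5)*(-2))/127 = 3518/4909 + (4 - 1*(-5)*(-2))/127 = 3518*(1/4909) + (4 + 5*(-2))*(1/127) = 3518/4909 + (4 - 10)*(1/127) = 3518/4909 - 6*1/127 = 3518/4909 - 6/127 = 417332/623443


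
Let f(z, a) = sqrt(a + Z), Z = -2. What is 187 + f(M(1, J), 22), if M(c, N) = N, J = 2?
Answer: 187 + 2*sqrt(5) ≈ 191.47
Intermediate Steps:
f(z, a) = sqrt(-2 + a) (f(z, a) = sqrt(a - 2) = sqrt(-2 + a))
187 + f(M(1, J), 22) = 187 + sqrt(-2 + 22) = 187 + sqrt(20) = 187 + 2*sqrt(5)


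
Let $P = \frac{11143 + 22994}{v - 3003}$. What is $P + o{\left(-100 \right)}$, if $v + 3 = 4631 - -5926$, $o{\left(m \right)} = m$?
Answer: $- \frac{80107}{839} \approx -95.479$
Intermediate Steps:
$v = 10554$ ($v = -3 + \left(4631 - -5926\right) = -3 + \left(4631 + 5926\right) = -3 + 10557 = 10554$)
$P = \frac{3793}{839}$ ($P = \frac{11143 + 22994}{10554 - 3003} = \frac{34137}{7551} = 34137 \cdot \frac{1}{7551} = \frac{3793}{839} \approx 4.5209$)
$P + o{\left(-100 \right)} = \frac{3793}{839} - 100 = - \frac{80107}{839}$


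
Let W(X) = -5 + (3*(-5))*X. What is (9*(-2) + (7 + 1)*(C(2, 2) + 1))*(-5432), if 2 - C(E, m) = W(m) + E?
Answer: -1466640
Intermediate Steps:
W(X) = -5 - 15*X
C(E, m) = 7 - E + 15*m (C(E, m) = 2 - ((-5 - 15*m) + E) = 2 - (-5 + E - 15*m) = 2 + (5 - E + 15*m) = 7 - E + 15*m)
(9*(-2) + (7 + 1)*(C(2, 2) + 1))*(-5432) = (9*(-2) + (7 + 1)*((7 - 1*2 + 15*2) + 1))*(-5432) = (-18 + 8*((7 - 2 + 30) + 1))*(-5432) = (-18 + 8*(35 + 1))*(-5432) = (-18 + 8*36)*(-5432) = (-18 + 288)*(-5432) = 270*(-5432) = -1466640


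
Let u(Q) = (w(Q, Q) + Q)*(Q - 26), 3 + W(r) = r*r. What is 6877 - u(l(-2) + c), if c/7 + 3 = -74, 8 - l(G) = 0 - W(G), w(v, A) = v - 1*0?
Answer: -582483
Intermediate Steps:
W(r) = -3 + r² (W(r) = -3 + r*r = -3 + r²)
w(v, A) = v (w(v, A) = v + 0 = v)
l(G) = 5 + G² (l(G) = 8 - (0 - (-3 + G²)) = 8 - (0 + (3 - G²)) = 8 - (3 - G²) = 8 + (-3 + G²) = 5 + G²)
c = -539 (c = -21 + 7*(-74) = -21 - 518 = -539)
u(Q) = 2*Q*(-26 + Q) (u(Q) = (Q + Q)*(Q - 26) = (2*Q)*(-26 + Q) = 2*Q*(-26 + Q))
6877 - u(l(-2) + c) = 6877 - 2*((5 + (-2)²) - 539)*(-26 + ((5 + (-2)²) - 539)) = 6877 - 2*((5 + 4) - 539)*(-26 + ((5 + 4) - 539)) = 6877 - 2*(9 - 539)*(-26 + (9 - 539)) = 6877 - 2*(-530)*(-26 - 530) = 6877 - 2*(-530)*(-556) = 6877 - 1*589360 = 6877 - 589360 = -582483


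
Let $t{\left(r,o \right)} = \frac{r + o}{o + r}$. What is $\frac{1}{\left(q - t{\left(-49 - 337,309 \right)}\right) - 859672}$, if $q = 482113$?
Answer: $- \frac{1}{377560} \approx -2.6486 \cdot 10^{-6}$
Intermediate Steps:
$t{\left(r,o \right)} = 1$ ($t{\left(r,o \right)} = \frac{o + r}{o + r} = 1$)
$\frac{1}{\left(q - t{\left(-49 - 337,309 \right)}\right) - 859672} = \frac{1}{\left(482113 - 1\right) - 859672} = \frac{1}{482112 - 859672} = \frac{1}{-377560} = - \frac{1}{377560}$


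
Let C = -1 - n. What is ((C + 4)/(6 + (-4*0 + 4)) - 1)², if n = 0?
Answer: 49/100 ≈ 0.49000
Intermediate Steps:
C = -1 (C = -1 - 1*0 = -1 + 0 = -1)
((C + 4)/(6 + (-4*0 + 4)) - 1)² = ((-1 + 4)/(6 + (-4*0 + 4)) - 1)² = (3/(6 + (0 + 4)) - 1)² = (3/(6 + 4) - 1)² = (3/10 - 1)² = (-7/10)² = 49/100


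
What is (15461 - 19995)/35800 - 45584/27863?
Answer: -79919911/45340700 ≈ -1.7627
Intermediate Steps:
(15461 - 19995)/35800 - 45584/27863 = -4534*1/35800 - 45584*1/27863 = -2267/17900 - 4144/2533 = -79919911/45340700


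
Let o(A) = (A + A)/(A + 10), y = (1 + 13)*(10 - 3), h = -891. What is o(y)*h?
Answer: -1617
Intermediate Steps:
y = 98 (y = 14*7 = 98)
o(A) = 2*A/(10 + A) (o(A) = (2*A)/(10 + A) = 2*A/(10 + A))
o(y)*h = (2*98/(10 + 98))*(-891) = (2*98/108)*(-891) = (2*98*(1/108))*(-891) = (49/27)*(-891) = -1617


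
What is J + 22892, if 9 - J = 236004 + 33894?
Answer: -246997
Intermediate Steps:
J = -269889 (J = 9 - (236004 + 33894) = 9 - 1*269898 = 9 - 269898 = -269889)
J + 22892 = -269889 + 22892 = -246997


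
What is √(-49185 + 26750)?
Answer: I*√22435 ≈ 149.78*I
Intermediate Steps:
√(-49185 + 26750) = √(-22435) = I*√22435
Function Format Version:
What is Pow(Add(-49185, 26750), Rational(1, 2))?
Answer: Mul(I, Pow(22435, Rational(1, 2))) ≈ Mul(149.78, I)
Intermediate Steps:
Pow(Add(-49185, 26750), Rational(1, 2)) = Pow(-22435, Rational(1, 2)) = Mul(I, Pow(22435, Rational(1, 2)))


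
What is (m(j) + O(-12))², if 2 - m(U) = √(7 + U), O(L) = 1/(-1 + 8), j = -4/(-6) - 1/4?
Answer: 7061/588 - 5*√267/7 ≈ 0.33698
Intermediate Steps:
j = 5/12 (j = -4*(-⅙) - 1*¼ = ⅔ - ¼ = 5/12 ≈ 0.41667)
O(L) = ⅐ (O(L) = 1/7 = ⅐)
m(U) = 2 - √(7 + U)
(m(j) + O(-12))² = ((2 - √(7 + 5/12)) + ⅐)² = ((2 - √(89/12)) + ⅐)² = ((2 - √267/6) + ⅐)² = (15/7 - √267/6)²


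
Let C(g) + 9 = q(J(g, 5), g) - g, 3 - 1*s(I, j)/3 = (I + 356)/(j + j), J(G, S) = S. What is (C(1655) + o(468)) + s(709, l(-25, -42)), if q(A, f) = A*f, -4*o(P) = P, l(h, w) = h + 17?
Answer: 107243/16 ≈ 6702.7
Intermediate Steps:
l(h, w) = 17 + h
o(P) = -P/4
s(I, j) = 9 - 3*(356 + I)/(2*j) (s(I, j) = 9 - 3*(I + 356)/(j + j) = 9 - 3*(356 + I)/(2*j))
C(g) = -9 + 4*g (C(g) = -9 + (5*g - g) = -9 + 4*g)
(C(1655) + o(468)) + s(709, l(-25, -42)) = ((-9 + 4*1655) - ¼*468) + 3*(-356 - 1*709 + 6*(17 - 25))/(2*(17 - 25)) = ((-9 + 6620) - 117) + (3/2)*(-356 - 709 + 6*(-8))/(-8) = (6611 - 117) + (3/2)*(-⅛)*(-356 - 709 - 48) = 6494 + (3/2)*(-⅛)*(-1113) = 6494 + 3339/16 = 107243/16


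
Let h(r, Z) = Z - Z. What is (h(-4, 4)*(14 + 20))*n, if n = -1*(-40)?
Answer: 0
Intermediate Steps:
h(r, Z) = 0
n = 40
(h(-4, 4)*(14 + 20))*n = (0*(14 + 20))*40 = (0*34)*40 = 0*40 = 0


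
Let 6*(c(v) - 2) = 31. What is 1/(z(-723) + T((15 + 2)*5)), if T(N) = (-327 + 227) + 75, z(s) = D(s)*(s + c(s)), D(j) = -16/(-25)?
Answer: -15/7247 ≈ -0.0020698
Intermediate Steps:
c(v) = 43/6 (c(v) = 2 + (1/6)*31 = 2 + 31/6 = 43/6)
D(j) = 16/25 (D(j) = -16*(-1/25) = 16/25)
z(s) = 344/75 + 16*s/25 (z(s) = 16*(s + 43/6)/25 = 16*(43/6 + s)/25 = 344/75 + 16*s/25)
T(N) = -25 (T(N) = -100 + 75 = -25)
1/(z(-723) + T((15 + 2)*5)) = 1/((344/75 + (16/25)*(-723)) - 25) = 1/((344/75 - 11568/25) - 25) = 1/(-6872/15 - 25) = 1/(-7247/15) = -15/7247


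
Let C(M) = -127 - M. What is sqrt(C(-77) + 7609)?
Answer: sqrt(7559) ≈ 86.943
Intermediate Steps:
sqrt(C(-77) + 7609) = sqrt((-127 - 1*(-77)) + 7609) = sqrt((-127 + 77) + 7609) = sqrt(-50 + 7609) = sqrt(7559)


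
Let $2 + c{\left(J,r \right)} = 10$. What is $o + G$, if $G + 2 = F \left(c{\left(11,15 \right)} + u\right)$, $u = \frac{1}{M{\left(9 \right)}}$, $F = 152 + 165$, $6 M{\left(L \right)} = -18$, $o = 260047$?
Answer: $\frac{787426}{3} \approx 2.6248 \cdot 10^{5}$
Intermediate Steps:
$c{\left(J,r \right)} = 8$ ($c{\left(J,r \right)} = -2 + 10 = 8$)
$M{\left(L \right)} = -3$ ($M{\left(L \right)} = \frac{1}{6} \left(-18\right) = -3$)
$F = 317$
$u = - \frac{1}{3}$ ($u = \frac{1}{-3} = - \frac{1}{3} \approx -0.33333$)
$G = \frac{7285}{3}$ ($G = -2 + 317 \left(8 - \frac{1}{3}\right) = -2 + 317 \cdot \frac{23}{3} = -2 + \frac{7291}{3} = \frac{7285}{3} \approx 2428.3$)
$o + G = 260047 + \frac{7285}{3} = \frac{787426}{3}$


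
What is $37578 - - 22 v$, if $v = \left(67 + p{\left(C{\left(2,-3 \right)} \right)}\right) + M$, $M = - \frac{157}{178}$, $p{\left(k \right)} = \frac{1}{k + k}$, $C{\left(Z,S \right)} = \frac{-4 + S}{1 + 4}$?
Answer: $\frac{24312412}{623} \approx 39025.0$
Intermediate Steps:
$C{\left(Z,S \right)} = - \frac{4}{5} + \frac{S}{5}$ ($C{\left(Z,S \right)} = \frac{-4 + S}{5} = \left(-4 + S\right) \frac{1}{5} = - \frac{4}{5} + \frac{S}{5}$)
$p{\left(k \right)} = \frac{1}{2 k}$
$M = - \frac{157}{178}$ ($M = \left(-157\right) \frac{1}{178} = - \frac{157}{178} \approx -0.88202$)
$v = \frac{40969}{623}$ ($v = \left(67 + \frac{1}{2 \left(- \frac{4}{5} + \frac{1}{5} \left(-3\right)\right)}\right) - \frac{157}{178} = \left(67 + \frac{1}{2 \left(- \frac{4}{5} - \frac{3}{5}\right)}\right) - \frac{157}{178} = \left(67 + \frac{1}{2 \left(- \frac{7}{5}\right)}\right) - \frac{157}{178} = \left(67 + \frac{1}{2} \left(- \frac{5}{7}\right)\right) - \frac{157}{178} = \left(67 - \frac{5}{14}\right) - \frac{157}{178} = \frac{933}{14} - \frac{157}{178} = \frac{40969}{623} \approx 65.761$)
$37578 - - 22 v = 37578 - \left(-22\right) \frac{40969}{623} = 37578 - - \frac{901318}{623} = 37578 + \frac{901318}{623} = \frac{24312412}{623}$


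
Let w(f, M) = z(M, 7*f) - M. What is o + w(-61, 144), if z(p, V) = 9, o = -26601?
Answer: -26736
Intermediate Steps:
w(f, M) = 9 - M
o + w(-61, 144) = -26601 + (9 - 1*144) = -26601 + (9 - 144) = -26601 - 135 = -26736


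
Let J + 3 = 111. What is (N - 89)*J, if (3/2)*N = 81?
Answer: -3780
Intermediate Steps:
J = 108 (J = -3 + 111 = 108)
N = 54 (N = (2/3)*81 = 54)
(N - 89)*J = (54 - 89)*108 = -35*108 = -3780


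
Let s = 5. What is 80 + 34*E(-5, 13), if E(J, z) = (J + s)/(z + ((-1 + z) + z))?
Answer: 80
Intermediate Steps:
E(J, z) = (5 + J)/(-1 + 3*z) (E(J, z) = (J + 5)/(z + ((-1 + z) + z)) = (5 + J)/(z + (-1 + 2*z)) = (5 + J)/(-1 + 3*z))
80 + 34*E(-5, 13) = 80 + 34*((5 - 5)/(-1 + 3*13)) = 80 + 34*(0/(-1 + 39)) = 80 + 34*(0/38) = 80 + 34*((1/38)*0) = 80 + 34*0 = 80 + 0 = 80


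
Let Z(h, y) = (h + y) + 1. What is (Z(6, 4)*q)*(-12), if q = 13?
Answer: -1716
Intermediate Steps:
Z(h, y) = 1 + h + y
(Z(6, 4)*q)*(-12) = ((1 + 6 + 4)*13)*(-12) = (11*13)*(-12) = 143*(-12) = -1716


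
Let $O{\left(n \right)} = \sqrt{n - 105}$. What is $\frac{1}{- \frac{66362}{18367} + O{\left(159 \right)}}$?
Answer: $\frac{609435427}{6906403081} + \frac{1012040067 \sqrt{6}}{13812806162} \approx 0.26771$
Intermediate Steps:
$O{\left(n \right)} = \sqrt{-105 + n}$
$\frac{1}{- \frac{66362}{18367} + O{\left(159 \right)}} = \frac{1}{- \frac{66362}{18367} + \sqrt{-105 + 159}} = \frac{1}{\left(-66362\right) \frac{1}{18367} + \sqrt{54}} = \frac{1}{- \frac{66362}{18367} + 3 \sqrt{6}}$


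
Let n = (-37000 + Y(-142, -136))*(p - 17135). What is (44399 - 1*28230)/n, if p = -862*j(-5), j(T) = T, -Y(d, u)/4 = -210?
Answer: 851/24408000 ≈ 3.4866e-5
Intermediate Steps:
Y(d, u) = 840 (Y(d, u) = -4*(-210) = 840)
p = 4310 (p = -862*(-5) = 4310)
n = 463752000 (n = (-37000 + 840)*(4310 - 17135) = -36160*(-12825) = 463752000)
(44399 - 1*28230)/n = (44399 - 1*28230)/463752000 = (44399 - 28230)*(1/463752000) = 16169*(1/463752000) = 851/24408000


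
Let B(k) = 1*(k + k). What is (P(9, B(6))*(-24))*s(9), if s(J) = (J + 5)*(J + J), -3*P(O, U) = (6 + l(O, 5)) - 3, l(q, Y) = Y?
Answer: 16128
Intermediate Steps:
B(k) = 2*k (B(k) = 1*(2*k) = 2*k)
P(O, U) = -8/3 (P(O, U) = -((6 + 5) - 3)/3 = -(11 - 3)/3 = -⅓*8 = -8/3)
s(J) = 2*J*(5 + J) (s(J) = (5 + J)*(2*J) = 2*J*(5 + J))
(P(9, B(6))*(-24))*s(9) = (-8/3*(-24))*(2*9*(5 + 9)) = 64*(2*9*14) = 64*252 = 16128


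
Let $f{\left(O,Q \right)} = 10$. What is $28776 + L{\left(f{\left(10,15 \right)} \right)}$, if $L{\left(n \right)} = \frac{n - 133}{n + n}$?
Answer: $\frac{575397}{20} \approx 28770.0$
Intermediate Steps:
$L{\left(n \right)} = \frac{-133 + n}{2 n}$
$28776 + L{\left(f{\left(10,15 \right)} \right)} = 28776 + \frac{-133 + 10}{2 \cdot 10} = 28776 + \frac{1}{2} \cdot \frac{1}{10} \left(-123\right) = 28776 - \frac{123}{20} = \frac{575397}{20}$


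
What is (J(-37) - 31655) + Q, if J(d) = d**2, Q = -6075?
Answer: -36361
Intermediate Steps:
(J(-37) - 31655) + Q = ((-37)**2 - 31655) - 6075 = (1369 - 31655) - 6075 = -30286 - 6075 = -36361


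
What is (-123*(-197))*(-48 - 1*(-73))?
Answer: 605775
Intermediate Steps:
(-123*(-197))*(-48 - 1*(-73)) = 24231*(-48 + 73) = 24231*25 = 605775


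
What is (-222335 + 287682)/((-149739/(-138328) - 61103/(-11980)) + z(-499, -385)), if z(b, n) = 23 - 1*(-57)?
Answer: 27072762848920/35704921051 ≈ 758.24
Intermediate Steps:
z(b, n) = 80 (z(b, n) = 23 + 57 = 80)
(-222335 + 287682)/((-149739/(-138328) - 61103/(-11980)) + z(-499, -385)) = (-222335 + 287682)/((-149739/(-138328) - 61103/(-11980)) + 80) = 65347/((-149739*(-1/138328) - 61103*(-1/11980)) + 80) = 65347/((149739/138328 + 61103/11980) + 80) = 65347/(2561532251/414292360 + 80) = 65347/(35704921051/414292360) = 65347*(414292360/35704921051) = 27072762848920/35704921051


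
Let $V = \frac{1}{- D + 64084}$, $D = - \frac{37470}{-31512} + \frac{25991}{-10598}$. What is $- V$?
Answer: $- \frac{3975764}{254787883049} \approx -1.5604 \cdot 10^{-5}$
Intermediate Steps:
$D = - \frac{5022873}{3975764}$ ($D = \left(-37470\right) \left(- \frac{1}{31512}\right) + 25991 \left(- \frac{1}{10598}\right) = \frac{6245}{5252} - \frac{3713}{1514} = - \frac{5022873}{3975764} \approx -1.2634$)
$V = \frac{3975764}{254787883049}$ ($V = \frac{1}{\left(-1\right) \left(- \frac{5022873}{3975764}\right) + 64084} = \frac{1}{\frac{5022873}{3975764} + 64084} = \frac{1}{\frac{254787883049}{3975764}} = \frac{3975764}{254787883049} \approx 1.5604 \cdot 10^{-5}$)
$- V = \left(-1\right) \frac{3975764}{254787883049} = - \frac{3975764}{254787883049}$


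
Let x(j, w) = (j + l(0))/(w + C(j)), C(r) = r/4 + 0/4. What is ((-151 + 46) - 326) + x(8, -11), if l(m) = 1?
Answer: -432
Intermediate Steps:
C(r) = r/4 (C(r) = r*(¼) + 0*(¼) = r/4 + 0 = r/4)
x(j, w) = (1 + j)/(w + j/4) (x(j, w) = (j + 1)/(w + j/4) = (1 + j)/(w + j/4))
((-151 + 46) - 326) + x(8, -11) = ((-151 + 46) - 326) + 4*(1 + 8)/(8 + 4*(-11)) = (-105 - 326) + 4*9/(8 - 44) = -431 + 4*9/(-36) = -431 + 4*(-1/36)*9 = -431 - 1 = -432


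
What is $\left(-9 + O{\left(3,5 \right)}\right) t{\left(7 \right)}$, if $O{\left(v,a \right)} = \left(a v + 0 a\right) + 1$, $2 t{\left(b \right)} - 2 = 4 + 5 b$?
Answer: $\frac{287}{2} \approx 143.5$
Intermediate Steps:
$t{\left(b \right)} = 3 + \frac{5 b}{2}$ ($t{\left(b \right)} = 1 + \frac{4 + 5 b}{2} = 1 + \left(2 + \frac{5 b}{2}\right) = 3 + \frac{5 b}{2}$)
$O{\left(v,a \right)} = 1 + a v$ ($O{\left(v,a \right)} = \left(a v + 0\right) + 1 = a v + 1 = 1 + a v$)
$\left(-9 + O{\left(3,5 \right)}\right) t{\left(7 \right)} = \left(-9 + \left(1 + 5 \cdot 3\right)\right) \left(3 + \frac{5}{2} \cdot 7\right) = \left(-9 + \left(1 + 15\right)\right) \left(3 + \frac{35}{2}\right) = \left(-9 + 16\right) \frac{41}{2} = 7 \cdot \frac{41}{2} = \frac{287}{2}$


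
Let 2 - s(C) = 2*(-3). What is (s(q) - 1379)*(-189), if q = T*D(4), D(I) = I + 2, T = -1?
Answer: 259119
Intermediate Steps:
D(I) = 2 + I
q = -6 (q = -(2 + 4) = -1*6 = -6)
s(C) = 8 (s(C) = 2 - 2*(-3) = 2 - 1*(-6) = 2 + 6 = 8)
(s(q) - 1379)*(-189) = (8 - 1379)*(-189) = -1371*(-189) = 259119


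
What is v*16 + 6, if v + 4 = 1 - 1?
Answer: -58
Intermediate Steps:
v = -4 (v = -4 + (1 - 1) = -4 + 0 = -4)
v*16 + 6 = -4*16 + 6 = -64 + 6 = -58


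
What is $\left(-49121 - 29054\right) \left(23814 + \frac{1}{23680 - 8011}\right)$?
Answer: $- \frac{29170342000225}{15669} \approx -1.8617 \cdot 10^{9}$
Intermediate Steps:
$\left(-49121 - 29054\right) \left(23814 + \frac{1}{23680 - 8011}\right) = - 78175 \left(23814 + \frac{1}{15669}\right) = \left(-78175\right) \frac{373141567}{15669} = - \frac{29170342000225}{15669}$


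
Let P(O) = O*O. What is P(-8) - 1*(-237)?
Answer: 301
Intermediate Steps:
P(O) = O²
P(-8) - 1*(-237) = (-8)² - 1*(-237) = 64 + 237 = 301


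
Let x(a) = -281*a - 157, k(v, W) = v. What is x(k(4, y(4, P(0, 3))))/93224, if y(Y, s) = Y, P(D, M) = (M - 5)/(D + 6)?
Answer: -1281/93224 ≈ -0.013741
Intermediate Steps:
P(D, M) = (-5 + M)/(6 + D)
x(a) = -157 - 281*a
x(k(4, y(4, P(0, 3))))/93224 = (-157 - 281*4)/93224 = (-157 - 1124)*(1/93224) = -1281*1/93224 = -1281/93224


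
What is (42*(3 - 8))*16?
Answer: -3360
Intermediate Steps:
(42*(3 - 8))*16 = (42*(-5))*16 = -210*16 = -3360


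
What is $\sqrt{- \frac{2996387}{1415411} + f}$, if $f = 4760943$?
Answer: $\frac{\sqrt{9538013256910722446}}{1415411} \approx 2182.0$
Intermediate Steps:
$\sqrt{- \frac{2996387}{1415411} + f} = \sqrt{- \frac{2996387}{1415411} + 4760943} = \sqrt{\frac{6738688096186}{1415411}} = \frac{\sqrt{9538013256910722446}}{1415411}$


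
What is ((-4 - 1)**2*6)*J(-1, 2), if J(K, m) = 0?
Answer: 0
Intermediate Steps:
((-4 - 1)**2*6)*J(-1, 2) = ((-4 - 1)**2*6)*0 = ((-5)**2*6)*0 = (25*6)*0 = 150*0 = 0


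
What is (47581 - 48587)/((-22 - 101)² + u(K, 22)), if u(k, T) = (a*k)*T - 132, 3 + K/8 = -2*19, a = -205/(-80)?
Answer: 503/1747 ≈ 0.28792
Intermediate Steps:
a = 41/16 (a = -205*(-1/80) = 41/16 ≈ 2.5625)
K = -328 (K = -24 + 8*(-2*19) = -24 + 8*(-38) = -24 - 304 = -328)
u(k, T) = -132 + 41*T*k/16 (u(k, T) = (41*k/16)*T - 132 = 41*T*k/16 - 132 = -132 + 41*T*k/16)
(47581 - 48587)/((-22 - 101)² + u(K, 22)) = (47581 - 48587)/((-22 - 101)² + (-132 + (41/16)*22*(-328))) = -1006/((-123)² + (-132 - 18491)) = -1006/(15129 - 18623) = -1006/(-3494) = -1006*(-1/3494) = 503/1747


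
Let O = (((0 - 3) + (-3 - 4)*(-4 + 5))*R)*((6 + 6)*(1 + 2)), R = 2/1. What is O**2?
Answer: 518400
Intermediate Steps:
R = 2 (R = 2*1 = 2)
O = -720 (O = (((0 - 3) + (-3 - 4)*(-4 + 5))*2)*((6 + 6)*(1 + 2)) = ((-3 - 7*1)*2)*(12*3) = ((-3 - 7)*2)*36 = -10*2*36 = -20*36 = -720)
O**2 = (-720)**2 = 518400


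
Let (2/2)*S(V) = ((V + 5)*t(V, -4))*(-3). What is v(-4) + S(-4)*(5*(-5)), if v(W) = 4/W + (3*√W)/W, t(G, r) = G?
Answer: -301 - 3*I/2 ≈ -301.0 - 1.5*I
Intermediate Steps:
S(V) = -3*V*(5 + V) (S(V) = ((V + 5)*V)*(-3) = ((5 + V)*V)*(-3) = (V*(5 + V))*(-3) = -3*V*(5 + V))
v(W) = 3/√W + 4/W (v(W) = 4/W + 3/√W = 3/√W + 4/W)
v(-4) + S(-4)*(5*(-5)) = (3/√(-4) + 4/(-4)) + (-3*(-4)*(5 - 4))*(5*(-5)) = (3*(-I/2) + 4*(-¼)) - 3*(-4)*1*(-25) = (-3*I/2 - 1) + 12*(-25) = (-1 - 3*I/2) - 300 = -301 - 3*I/2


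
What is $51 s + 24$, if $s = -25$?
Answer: $-1251$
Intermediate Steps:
$51 s + 24 = 51 \left(-25\right) + 24 = -1275 + 24 = -1251$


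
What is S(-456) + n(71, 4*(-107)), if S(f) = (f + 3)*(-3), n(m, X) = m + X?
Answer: 1002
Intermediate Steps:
n(m, X) = X + m
S(f) = -9 - 3*f (S(f) = (3 + f)*(-3) = -9 - 3*f)
S(-456) + n(71, 4*(-107)) = (-9 - 3*(-456)) + (4*(-107) + 71) = (-9 + 1368) + (-428 + 71) = 1359 - 357 = 1002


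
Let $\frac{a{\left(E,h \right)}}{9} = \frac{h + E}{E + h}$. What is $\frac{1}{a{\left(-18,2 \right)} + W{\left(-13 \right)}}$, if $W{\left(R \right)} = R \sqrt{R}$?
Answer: $\frac{9}{2278} + \frac{13 i \sqrt{13}}{2278} \approx 0.0039508 + 0.020576 i$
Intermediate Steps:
$a{\left(E,h \right)} = 9$ ($a{\left(E,h \right)} = 9 \frac{h + E}{E + h} = 9 \frac{E + h}{E + h} = 9 \cdot 1 = 9$)
$W{\left(R \right)} = R^{\frac{3}{2}}$
$\frac{1}{a{\left(-18,2 \right)} + W{\left(-13 \right)}} = \frac{1}{9 + \left(-13\right)^{\frac{3}{2}}} = \frac{1}{9 - 13 i \sqrt{13}}$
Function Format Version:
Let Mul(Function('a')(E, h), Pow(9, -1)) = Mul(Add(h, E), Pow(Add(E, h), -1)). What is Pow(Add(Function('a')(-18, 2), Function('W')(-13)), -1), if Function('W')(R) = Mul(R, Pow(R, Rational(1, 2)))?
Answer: Add(Rational(9, 2278), Mul(Rational(13, 2278), I, Pow(13, Rational(1, 2)))) ≈ Add(0.0039508, Mul(0.020576, I))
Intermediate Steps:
Function('a')(E, h) = 9 (Function('a')(E, h) = Mul(9, Mul(Add(h, E), Pow(Add(E, h), -1))) = Mul(9, Mul(Add(E, h), Pow(Add(E, h), -1))) = Mul(9, 1) = 9)
Function('W')(R) = Pow(R, Rational(3, 2))
Pow(Add(Function('a')(-18, 2), Function('W')(-13)), -1) = Pow(Add(9, Pow(-13, Rational(3, 2))), -1) = Pow(Add(9, Mul(-13, I, Pow(13, Rational(1, 2)))), -1)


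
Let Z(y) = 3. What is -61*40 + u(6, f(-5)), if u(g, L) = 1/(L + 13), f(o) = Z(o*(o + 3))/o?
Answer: -151275/62 ≈ -2439.9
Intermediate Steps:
f(o) = 3/o
u(g, L) = 1/(13 + L)
-61*40 + u(6, f(-5)) = -61*40 + 1/(13 + 3/(-5)) = -2440 + 1/(13 + 3*(-⅕)) = -2440 + 1/(13 - ⅗) = -2440 + 1/(62/5) = -2440 + 5/62 = -151275/62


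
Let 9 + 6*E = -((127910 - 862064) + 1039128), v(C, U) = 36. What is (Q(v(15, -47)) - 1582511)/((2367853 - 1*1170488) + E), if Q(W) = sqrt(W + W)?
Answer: -3165022/2293069 + 12*sqrt(2)/2293069 ≈ -1.3802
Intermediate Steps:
Q(W) = sqrt(2)*sqrt(W) (Q(W) = sqrt(2*W) = sqrt(2)*sqrt(W))
E = -101661/2 (E = -3/2 + (-((127910 - 862064) + 1039128))/6 = -3/2 + (-(-734154 + 1039128))/6 = -3/2 + (-1*304974)/6 = -3/2 + (1/6)*(-304974) = -3/2 - 50829 = -101661/2 ≈ -50831.)
(Q(v(15, -47)) - 1582511)/((2367853 - 1*1170488) + E) = (sqrt(2)*sqrt(36) - 1582511)/((2367853 - 1*1170488) - 101661/2) = (sqrt(2)*6 - 1582511)/((2367853 - 1170488) - 101661/2) = (6*sqrt(2) - 1582511)/(1197365 - 101661/2) = (-1582511 + 6*sqrt(2))/(2293069/2) = (-1582511 + 6*sqrt(2))*(2/2293069) = -3165022/2293069 + 12*sqrt(2)/2293069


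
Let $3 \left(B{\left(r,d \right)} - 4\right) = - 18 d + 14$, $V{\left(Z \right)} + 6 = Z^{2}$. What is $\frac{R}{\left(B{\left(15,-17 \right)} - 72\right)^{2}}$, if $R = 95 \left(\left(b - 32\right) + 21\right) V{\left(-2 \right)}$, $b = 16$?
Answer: $- \frac{4275}{6728} \approx -0.6354$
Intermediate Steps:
$V{\left(Z \right)} = -6 + Z^{2}$
$R = -950$ ($R = 95 \left(\left(16 - 32\right) + 21\right) \left(-6 + \left(-2\right)^{2}\right) = 95 \left(-16 + 21\right) \left(-6 + 4\right) = 95 \cdot 5 \left(-2\right) = 475 \left(-2\right) = -950$)
$B{\left(r,d \right)} = \frac{26}{3} - 6 d$ ($B{\left(r,d \right)} = 4 + \frac{- 18 d + 14}{3} = 4 + \frac{14 - 18 d}{3} = 4 - \left(- \frac{14}{3} + 6 d\right) = \frac{26}{3} - 6 d$)
$\frac{R}{\left(B{\left(15,-17 \right)} - 72\right)^{2}} = - \frac{950}{\left(\left(\frac{26}{3} - -102\right) - 72\right)^{2}} = - \frac{950}{\left(\left(\frac{26}{3} + 102\right) - 72\right)^{2}} = - \frac{950}{\left(\frac{332}{3} - 72\right)^{2}} = - \frac{950}{\left(\frac{116}{3}\right)^{2}} = - \frac{950}{\frac{13456}{9}} = \left(-950\right) \frac{9}{13456} = - \frac{4275}{6728}$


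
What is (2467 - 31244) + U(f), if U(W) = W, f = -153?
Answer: -28930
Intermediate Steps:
(2467 - 31244) + U(f) = (2467 - 31244) - 153 = -28777 - 153 = -28930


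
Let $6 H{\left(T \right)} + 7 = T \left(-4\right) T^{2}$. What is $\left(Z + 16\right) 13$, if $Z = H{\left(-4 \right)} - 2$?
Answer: $\frac{1443}{2} \approx 721.5$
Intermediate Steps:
$H{\left(T \right)} = - \frac{7}{6} - \frac{2 T^{3}}{3}$ ($H{\left(T \right)} = - \frac{7}{6} + \frac{T \left(-4\right) T^{2}}{6} = - \frac{7}{6} + \frac{- 4 T T^{2}}{6} = - \frac{7}{6} + \frac{\left(-4\right) T^{3}}{6} = - \frac{7}{6} - \frac{2 T^{3}}{3}$)
$Z = \frac{79}{2}$ ($Z = \left(- \frac{7}{6} - \frac{2 \left(-4\right)^{3}}{3}\right) - 2 = \left(- \frac{7}{6} - - \frac{128}{3}\right) - 2 = \left(- \frac{7}{6} + \frac{128}{3}\right) - 2 = \frac{83}{2} - 2 = \frac{79}{2} \approx 39.5$)
$\left(Z + 16\right) 13 = \left(\frac{79}{2} + 16\right) 13 = \frac{111}{2} \cdot 13 = \frac{1443}{2}$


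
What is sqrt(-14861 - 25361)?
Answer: 13*I*sqrt(238) ≈ 200.55*I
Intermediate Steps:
sqrt(-14861 - 25361) = sqrt(-40222) = 13*I*sqrt(238)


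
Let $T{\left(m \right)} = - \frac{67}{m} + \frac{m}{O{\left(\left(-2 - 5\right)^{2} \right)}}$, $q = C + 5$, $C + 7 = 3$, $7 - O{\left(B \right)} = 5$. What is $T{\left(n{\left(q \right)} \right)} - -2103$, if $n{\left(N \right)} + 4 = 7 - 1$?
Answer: $\frac{4141}{2} \approx 2070.5$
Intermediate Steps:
$O{\left(B \right)} = 2$ ($O{\left(B \right)} = 7 - 5 = 2$)
$C = -4$ ($C = -7 + 3 = -4$)
$q = 1$ ($q = -4 + 5 = 1$)
$n{\left(N \right)} = 2$ ($n{\left(N \right)} = -4 + \left(7 - 1\right) = -4 + 6 = 2$)
$T{\left(m \right)} = \frac{m}{2} - \frac{67}{m}$ ($T{\left(m \right)} = - \frac{67}{m} + \frac{m}{2} = \frac{m}{2} - \frac{67}{m}$)
$T{\left(n{\left(q \right)} \right)} - -2103 = \left(\frac{1}{2} \cdot 2 - \frac{67}{2}\right) - -2103 = \left(1 - \frac{67}{2}\right) + 2103 = - \frac{65}{2} + 2103 = \frac{4141}{2}$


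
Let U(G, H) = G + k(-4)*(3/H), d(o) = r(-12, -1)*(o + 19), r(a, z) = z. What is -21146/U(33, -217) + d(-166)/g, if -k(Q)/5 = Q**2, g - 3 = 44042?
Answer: -202107410743/325977045 ≈ -620.00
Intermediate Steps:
g = 44045 (g = 3 + 44042 = 44045)
d(o) = -19 - o (d(o) = -(o + 19) = -(19 + o) = -19 - o)
k(Q) = -5*Q**2
U(G, H) = G - 240/H (U(G, H) = G + (-5*(-4)**2)*(3/H) = G + (-5*16)*(3/H) = G - 240/H)
-21146/U(33, -217) + d(-166)/g = -21146/(33 - 240/(-217)) + (-19 - 1*(-166))/44045 = -21146/(33 - 240*(-1/217)) + (-19 + 166)*(1/44045) = -21146/(33 + 240/217) + 147*(1/44045) = -21146/7401/217 + 147/44045 = -21146*217/7401 + 147/44045 = -4588682/7401 + 147/44045 = -202107410743/325977045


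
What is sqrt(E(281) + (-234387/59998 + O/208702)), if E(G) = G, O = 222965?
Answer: 4*sqrt(170366511786795279202)/3130425649 ≈ 16.678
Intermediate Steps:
sqrt(E(281) + (-234387/59998 + O/208702)) = sqrt(281 + (-234387/59998 + 222965/208702)) = sqrt(281 - 8884895401/3130425649) = sqrt(870764711968/3130425649) = 4*sqrt(170366511786795279202)/3130425649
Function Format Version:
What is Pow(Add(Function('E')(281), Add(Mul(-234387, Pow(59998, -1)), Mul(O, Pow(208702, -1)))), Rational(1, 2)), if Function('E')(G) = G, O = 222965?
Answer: Mul(Rational(4, 3130425649), Pow(170366511786795279202, Rational(1, 2))) ≈ 16.678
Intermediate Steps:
Pow(Add(Function('E')(281), Add(Mul(-234387, Pow(59998, -1)), Mul(O, Pow(208702, -1)))), Rational(1, 2)) = Pow(Add(281, Add(Mul(-234387, Pow(59998, -1)), Mul(222965, Pow(208702, -1)))), Rational(1, 2)) = Pow(Add(281, Add(Mul(-234387, Rational(1, 59998)), Mul(222965, Rational(1, 208702)))), Rational(1, 2)) = Pow(Add(281, Add(Rational(-234387, 59998), Rational(222965, 208702))), Rational(1, 2)) = Pow(Add(281, Rational(-8884895401, 3130425649)), Rational(1, 2)) = Pow(Rational(870764711968, 3130425649), Rational(1, 2)) = Mul(Rational(4, 3130425649), Pow(170366511786795279202, Rational(1, 2)))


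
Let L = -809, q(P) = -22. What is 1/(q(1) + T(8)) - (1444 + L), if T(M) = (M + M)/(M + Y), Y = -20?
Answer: -44453/70 ≈ -635.04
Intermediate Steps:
T(M) = 2*M/(-20 + M) (T(M) = (M + M)/(M - 20) = (2*M)/(-20 + M) = 2*M/(-20 + M))
1/(q(1) + T(8)) - (1444 + L) = 1/(-22 + 2*8/(-20 + 8)) - (1444 - 809) = 1/(-22 + 2*8/(-12)) - 1*635 = 1/(-22 + 2*8*(-1/12)) - 635 = 1/(-22 - 4/3) - 635 = 1/(-70/3) - 635 = -3/70 - 635 = -44453/70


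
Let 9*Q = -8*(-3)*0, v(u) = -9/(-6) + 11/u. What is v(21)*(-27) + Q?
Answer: -765/14 ≈ -54.643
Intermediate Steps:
v(u) = 3/2 + 11/u (v(u) = -9*(-⅙) + 11/u = 3/2 + 11/u)
Q = 0 (Q = (-8*(-3)*0)/9 = (24*0)/9 = (⅑)*0 = 0)
v(21)*(-27) + Q = (3/2 + 11/21)*(-27) + 0 = (85/42)*(-27) + 0 = -765/14 + 0 = -765/14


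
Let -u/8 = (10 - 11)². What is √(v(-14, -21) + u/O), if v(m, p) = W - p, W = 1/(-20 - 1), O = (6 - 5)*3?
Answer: 8*√14/7 ≈ 4.2762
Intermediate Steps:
O = 3 (O = 1*3 = 3)
u = -8 (u = -8*(10 - 11)² = -8*(-1)² = -8*1 = -8)
W = -1/21 (W = 1/(-21) = -1/21 ≈ -0.047619)
v(m, p) = -1/21 - p
√(v(-14, -21) + u/O) = √((-1/21 - 1*(-21)) - 8/3) = √((-1/21 + 21) - 8*⅓) = √(440/21 - 8/3) = √(128/7) = 8*√14/7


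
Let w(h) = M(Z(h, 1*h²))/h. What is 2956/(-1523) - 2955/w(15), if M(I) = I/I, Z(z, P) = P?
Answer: -67509931/1523 ≈ -44327.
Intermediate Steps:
M(I) = 1
w(h) = 1/h
2956/(-1523) - 2955/w(15) = 2956/(-1523) - 2955/(1/15) = 2956*(-1/1523) - 2955/1/15 = -2956/1523 - 2955*15 = -2956/1523 - 44325 = -67509931/1523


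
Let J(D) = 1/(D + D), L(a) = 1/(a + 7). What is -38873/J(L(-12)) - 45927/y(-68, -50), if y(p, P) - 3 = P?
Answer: 3883697/235 ≈ 16526.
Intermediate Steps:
L(a) = 1/(7 + a)
y(p, P) = 3 + P
J(D) = 1/(2*D)
-38873/J(L(-12)) - 45927/y(-68, -50) = -38873*2/(7 - 12) - 45927/(3 - 50) = -38873/(1/(2*(1/(-5)))) - 45927/(-47) = -38873/(1/(2*(-⅕))) - 45927*(-1/47) = -38873/((½)*(-5)) + 45927/47 = -38873/(-5/2) + 45927/47 = -38873*(-⅖) + 45927/47 = 77746/5 + 45927/47 = 3883697/235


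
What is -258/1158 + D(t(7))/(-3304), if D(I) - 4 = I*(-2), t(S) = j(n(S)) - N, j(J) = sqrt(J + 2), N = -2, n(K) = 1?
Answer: -43/193 + sqrt(3)/1652 ≈ -0.22175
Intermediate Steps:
j(J) = sqrt(2 + J)
t(S) = 2 + sqrt(3) (t(S) = sqrt(2 + 1) - 1*(-2) = sqrt(3) + 2 = 2 + sqrt(3))
D(I) = 4 - 2*I (D(I) = 4 + I*(-2) = 4 - 2*I)
-258/1158 + D(t(7))/(-3304) = -258/1158 + (4 - 2*(2 + sqrt(3)))/(-3304) = -258*1/1158 + (4 + (-4 - 2*sqrt(3)))*(-1/3304) = -43/193 - 2*sqrt(3)*(-1/3304) = -43/193 + sqrt(3)/1652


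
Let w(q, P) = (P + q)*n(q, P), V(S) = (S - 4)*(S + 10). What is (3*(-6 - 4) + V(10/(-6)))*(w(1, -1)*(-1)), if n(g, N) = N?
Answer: 0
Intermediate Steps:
V(S) = (-4 + S)*(10 + S)
w(q, P) = P*(P + q) (w(q, P) = (P + q)*P = P*(P + q))
(3*(-6 - 4) + V(10/(-6)))*(w(1, -1)*(-1)) = (3*(-6 - 4) + (-40 + (10/(-6))² + 6*(10/(-6))))*(-(-1 + 1)*(-1)) = (3*(-10) + (-40 + (10*(-⅙))² + 6*(10*(-⅙))))*(-1*0*(-1)) = (-30 + (-40 + (-5/3)² + 6*(-5/3)))*(0*(-1)) = (-30 + (-40 + 25/9 - 10))*0 = (-30 - 425/9)*0 = -695/9*0 = 0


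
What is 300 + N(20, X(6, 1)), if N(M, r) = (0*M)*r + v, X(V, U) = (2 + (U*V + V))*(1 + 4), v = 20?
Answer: 320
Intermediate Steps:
X(V, U) = 10 + 5*V + 5*U*V (X(V, U) = (2 + (V + U*V))*5 = (2 + V + U*V)*5 = 10 + 5*V + 5*U*V)
N(M, r) = 20 (N(M, r) = (0*M)*r + 20 = 0*r + 20 = 0 + 20 = 20)
300 + N(20, X(6, 1)) = 300 + 20 = 320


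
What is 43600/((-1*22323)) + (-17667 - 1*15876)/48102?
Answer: -948675863/357926982 ≈ -2.6505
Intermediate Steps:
43600/((-1*22323)) + (-17667 - 1*15876)/48102 = 43600/(-22323) + (-17667 - 15876)*(1/48102) = 43600*(-1/22323) - 33543*1/48102 = -43600/22323 - 11181/16034 = -948675863/357926982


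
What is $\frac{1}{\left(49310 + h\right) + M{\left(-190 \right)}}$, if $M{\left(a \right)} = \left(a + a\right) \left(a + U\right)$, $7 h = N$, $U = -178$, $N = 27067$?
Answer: $\frac{7}{1351117} \approx 5.1809 \cdot 10^{-6}$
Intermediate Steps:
$h = \frac{27067}{7}$ ($h = \frac{1}{7} \cdot 27067 = \frac{27067}{7} \approx 3866.7$)
$M{\left(a \right)} = 2 a \left(-178 + a\right)$ ($M{\left(a \right)} = \left(a + a\right) \left(a - 178\right) = 2 a \left(-178 + a\right)$)
$\frac{1}{\left(49310 + h\right) + M{\left(-190 \right)}} = \frac{1}{\left(49310 + \frac{27067}{7}\right) + 2 \left(-190\right) \left(-178 - 190\right)} = \frac{1}{\frac{372237}{7} + 2 \left(-190\right) \left(-368\right)} = \frac{1}{\frac{372237}{7} + 139840} = \frac{1}{\frac{1351117}{7}} = \frac{7}{1351117}$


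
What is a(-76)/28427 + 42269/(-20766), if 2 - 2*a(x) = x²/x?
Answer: -1200770989/590315082 ≈ -2.0341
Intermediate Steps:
a(x) = 1 - x/2 (a(x) = 1 - x²/(2*x) = 1 - x/2)
a(-76)/28427 + 42269/(-20766) = (1 - ½*(-76))/28427 + 42269/(-20766) = (1 + 38)*(1/28427) + 42269*(-1/20766) = 39*(1/28427) - 42269/20766 = 39/28427 - 42269/20766 = -1200770989/590315082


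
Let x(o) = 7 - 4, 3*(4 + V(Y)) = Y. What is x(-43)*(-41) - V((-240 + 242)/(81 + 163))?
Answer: -43555/366 ≈ -119.00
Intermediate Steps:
V(Y) = -4 + Y/3
x(o) = 3
x(-43)*(-41) - V((-240 + 242)/(81 + 163)) = 3*(-41) - (-4 + ((-240 + 242)/(81 + 163))/3) = -123 - (-4 + (2/244)/3) = -123 - (-4 + (2*(1/244))/3) = -123 - (-4 + (1/3)*(1/122)) = -123 - (-4 + 1/366) = -123 - 1*(-1463/366) = -123 + 1463/366 = -43555/366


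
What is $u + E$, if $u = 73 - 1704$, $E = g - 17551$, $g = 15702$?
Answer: $-3480$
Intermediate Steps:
$E = -1849$ ($E = 15702 - 17551 = -1849$)
$u = -1631$ ($u = 73 - 1704 = -1631$)
$u + E = -1631 - 1849 = -3480$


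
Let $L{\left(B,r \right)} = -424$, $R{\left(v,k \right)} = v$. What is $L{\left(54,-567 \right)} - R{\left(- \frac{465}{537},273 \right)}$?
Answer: $- \frac{75741}{179} \approx -423.13$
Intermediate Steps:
$L{\left(54,-567 \right)} - R{\left(- \frac{465}{537},273 \right)} = -424 - - \frac{465}{537} = -424 - \left(-465\right) \frac{1}{537} = -424 - - \frac{155}{179} = -424 + \frac{155}{179} = - \frac{75741}{179}$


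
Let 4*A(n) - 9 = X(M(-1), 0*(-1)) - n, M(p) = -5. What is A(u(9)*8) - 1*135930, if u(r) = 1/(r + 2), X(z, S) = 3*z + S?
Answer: -2990497/22 ≈ -1.3593e+5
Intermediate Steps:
X(z, S) = S + 3*z
u(r) = 1/(2 + r)
A(n) = -3/2 - n/4 (A(n) = 9/4 + ((0*(-1) + 3*(-5)) - n)/4 = 9/4 + ((0 - 15) - n)/4 = 9/4 + (-15 - n)/4 = 9/4 + (-15/4 - n/4) = -3/2 - n/4)
A(u(9)*8) - 1*135930 = (-3/2 - 8/(4*(2 + 9))) - 1*135930 = (-3/2 - 8/(4*11)) - 135930 = (-3/2 - 8/44) - 135930 = (-3/2 - ¼*8/11) - 135930 = (-3/2 - 2/11) - 135930 = -37/22 - 135930 = -2990497/22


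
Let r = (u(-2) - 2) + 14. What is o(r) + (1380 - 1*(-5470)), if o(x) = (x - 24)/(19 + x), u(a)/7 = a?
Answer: 116424/17 ≈ 6848.5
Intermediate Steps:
u(a) = 7*a
r = -2 (r = (7*(-2) - 2) + 14 = (-14 - 2) + 14 = -16 + 14 = -2)
o(x) = (-24 + x)/(19 + x)
o(r) + (1380 - 1*(-5470)) = (-24 - 2)/(19 - 2) + (1380 - 1*(-5470)) = -26/17 + (1380 + 5470) = (1/17)*(-26) + 6850 = -26/17 + 6850 = 116424/17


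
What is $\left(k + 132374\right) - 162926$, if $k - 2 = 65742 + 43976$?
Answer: $79168$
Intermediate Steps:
$k = 109720$ ($k = 2 + \left(65742 + 43976\right) = 2 + 109718 = 109720$)
$\left(k + 132374\right) - 162926 = \left(109720 + 132374\right) - 162926 = 242094 - 162926 = 79168$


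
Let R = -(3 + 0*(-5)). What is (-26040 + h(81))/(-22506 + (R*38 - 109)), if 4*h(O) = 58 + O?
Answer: 104021/90916 ≈ 1.1441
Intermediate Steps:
h(O) = 29/2 + O/4 (h(O) = (58 + O)/4 = 29/2 + O/4)
R = -3 (R = -(3 + 0) = -1*3 = -3)
(-26040 + h(81))/(-22506 + (R*38 - 109)) = (-26040 + (29/2 + (1/4)*81))/(-22506 + (-3*38 - 109)) = (-26040 + (29/2 + 81/4))/(-22506 + (-114 - 109)) = (-26040 + 139/4)/(-22506 - 223) = -104021/4/(-22729) = -104021/4*(-1/22729) = 104021/90916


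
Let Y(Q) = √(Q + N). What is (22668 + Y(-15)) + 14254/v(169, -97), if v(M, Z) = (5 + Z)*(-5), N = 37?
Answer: 5220767/230 + √22 ≈ 22704.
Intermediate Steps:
v(M, Z) = -25 - 5*Z
Y(Q) = √(37 + Q) (Y(Q) = √(Q + 37) = √(37 + Q))
(22668 + Y(-15)) + 14254/v(169, -97) = (22668 + √(37 - 15)) + 14254/(-25 - 5*(-97)) = (22668 + √22) + 14254/(-25 + 485) = (22668 + √22) + 14254/460 = (22668 + √22) + 14254*(1/460) = (22668 + √22) + 7127/230 = 5220767/230 + √22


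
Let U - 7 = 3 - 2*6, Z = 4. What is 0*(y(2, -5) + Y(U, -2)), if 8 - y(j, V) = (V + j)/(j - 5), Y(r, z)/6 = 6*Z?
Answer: 0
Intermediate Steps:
U = -2 (U = 7 + (3 - 2*6) = 7 + (3 - 12) = 7 - 9 = -2)
Y(r, z) = 144 (Y(r, z) = 6*(6*4) = 6*24 = 144)
y(j, V) = 8 - (V + j)/(-5 + j) (y(j, V) = 8 - (V + j)/(j - 5) = 8 - (V + j)/(-5 + j))
0*(y(2, -5) + Y(U, -2)) = 0*((-40 - 1*(-5) + 7*2)/(-5 + 2) + 144) = 0*((-40 + 5 + 14)/(-3) + 144) = 0*(-⅓*(-21) + 144) = 0*(7 + 144) = 0*151 = 0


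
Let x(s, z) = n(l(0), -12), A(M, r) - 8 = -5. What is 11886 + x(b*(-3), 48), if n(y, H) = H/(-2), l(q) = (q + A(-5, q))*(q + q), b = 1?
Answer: 11892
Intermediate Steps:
A(M, r) = 3 (A(M, r) = 8 - 5 = 3)
l(q) = 2*q*(3 + q) (l(q) = (q + 3)*(q + q) = (3 + q)*(2*q) = 2*q*(3 + q))
n(y, H) = -H/2 (n(y, H) = H*(-1/2) = -H/2)
x(s, z) = 6 (x(s, z) = -1/2*(-12) = 6)
11886 + x(b*(-3), 48) = 11886 + 6 = 11892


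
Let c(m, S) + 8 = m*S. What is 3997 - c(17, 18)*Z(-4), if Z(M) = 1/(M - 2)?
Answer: 12140/3 ≈ 4046.7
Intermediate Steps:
Z(M) = 1/(-2 + M)
c(m, S) = -8 + S*m (c(m, S) = -8 + m*S = -8 + S*m)
3997 - c(17, 18)*Z(-4) = 3997 - (-8 + 18*17)/(-2 - 4) = 3997 - (-8 + 306)/(-6) = 3997 - 298*(-1)/6 = 3997 - 1*(-149/3) = 3997 + 149/3 = 12140/3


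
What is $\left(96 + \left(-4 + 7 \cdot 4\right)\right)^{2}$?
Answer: $14400$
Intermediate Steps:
$\left(96 + \left(-4 + 7 \cdot 4\right)\right)^{2} = \left(96 + \left(-4 + 28\right)\right)^{2} = \left(96 + 24\right)^{2} = 120^{2} = 14400$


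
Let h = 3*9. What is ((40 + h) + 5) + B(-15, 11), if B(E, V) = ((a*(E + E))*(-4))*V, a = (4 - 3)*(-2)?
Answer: -2568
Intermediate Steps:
a = -2 (a = 1*(-2) = -2)
h = 27
B(E, V) = 16*E*V (B(E, V) = (-2*(E + E)*(-4))*V = (-4*E*(-4))*V = (16*E)*V = 16*E*V)
((40 + h) + 5) + B(-15, 11) = ((40 + 27) + 5) + 16*(-15)*11 = (67 + 5) - 2640 = 72 - 2640 = -2568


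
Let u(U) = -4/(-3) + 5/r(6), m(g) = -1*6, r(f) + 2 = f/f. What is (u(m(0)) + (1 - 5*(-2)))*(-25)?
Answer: -550/3 ≈ -183.33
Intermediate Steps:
r(f) = -1 (r(f) = -2 + f/f = -2 + 1 = -1)
m(g) = -6
u(U) = -11/3 (u(U) = -4/(-3) + 5/(-1) = -4*(-⅓) + 5*(-1) = 4/3 - 5 = -11/3)
(u(m(0)) + (1 - 5*(-2)))*(-25) = (-11/3 + (1 - 5*(-2)))*(-25) = (-11/3 + (1 + 10))*(-25) = (-11/3 + 11)*(-25) = (22/3)*(-25) = -550/3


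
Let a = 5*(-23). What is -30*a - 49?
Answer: 3401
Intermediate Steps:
a = -115
-30*a - 49 = -30*(-115) - 49 = 3450 - 49 = 3401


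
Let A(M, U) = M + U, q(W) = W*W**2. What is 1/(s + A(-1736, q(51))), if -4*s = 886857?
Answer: -4/363197 ≈ -1.1013e-5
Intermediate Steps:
q(W) = W**3
s = -886857/4 (s = -1/4*886857 = -886857/4 ≈ -2.2171e+5)
1/(s + A(-1736, q(51))) = 1/(-886857/4 + (-1736 + 51**3)) = 1/(-886857/4 + (-1736 + 132651)) = 1/(-886857/4 + 130915) = 1/(-363197/4) = -4/363197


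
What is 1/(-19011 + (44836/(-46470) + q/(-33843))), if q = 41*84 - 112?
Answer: -87371345/1661109541061 ≈ -5.2598e-5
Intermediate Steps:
q = 3332 (q = 3444 - 112 = 3332)
1/(-19011 + (44836/(-46470) + q/(-33843))) = 1/(-19011 + (44836/(-46470) + 3332/(-33843))) = 1/(-19011 + (44836*(-1/46470) + 3332*(-1/33843))) = 1/(-19011 + (-22418/23235 - 3332/33843)) = 1/(-19011 - 92901266/87371345) = 1/(-1661109541061/87371345) = -87371345/1661109541061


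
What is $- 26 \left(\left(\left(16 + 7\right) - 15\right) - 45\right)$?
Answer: $962$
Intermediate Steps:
$- 26 \left(\left(\left(16 + 7\right) - 15\right) - 45\right) = - 26 \left(\left(23 - 15\right) - 45\right) = - 26 \left(8 - 45\right) = \left(-26\right) \left(-37\right) = 962$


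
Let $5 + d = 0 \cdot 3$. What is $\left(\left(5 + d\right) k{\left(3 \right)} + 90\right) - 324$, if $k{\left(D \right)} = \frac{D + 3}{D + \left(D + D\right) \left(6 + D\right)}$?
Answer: $-234$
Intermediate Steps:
$d = -5$ ($d = -5 + 0 \cdot 3 = -5 + 0 = -5$)
$k{\left(D \right)} = \frac{3 + D}{D + 2 D \left(6 + D\right)}$
$\left(\left(5 + d\right) k{\left(3 \right)} + 90\right) - 324 = \left(\left(5 - 5\right) \frac{3 + 3}{3 \left(13 + 2 \cdot 3\right)} + 90\right) - 324 = \left(0 \cdot \frac{1}{3} \frac{1}{13 + 6} \cdot 6 + 90\right) - 324 = \left(0 \cdot \frac{1}{3} \cdot \frac{1}{19} \cdot 6 + 90\right) - 324 = \left(0 \cdot \frac{2}{19} + 90\right) - 324 = \left(0 + 90\right) - 324 = 90 - 324 = -234$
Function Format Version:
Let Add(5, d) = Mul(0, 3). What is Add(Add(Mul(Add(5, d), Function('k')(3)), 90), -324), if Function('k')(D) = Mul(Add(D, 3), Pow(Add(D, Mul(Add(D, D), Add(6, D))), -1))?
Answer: -234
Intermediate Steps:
d = -5 (d = Add(-5, Mul(0, 3)) = Add(-5, 0) = -5)
Function('k')(D) = Mul(Pow(Add(D, Mul(2, D, Add(6, D))), -1), Add(3, D)) (Function('k')(D) = Mul(Add(3, D), Pow(Add(D, Mul(Mul(2, D), Add(6, D))), -1)) = Mul(Add(3, D), Pow(Add(D, Mul(2, D, Add(6, D))), -1)) = Mul(Pow(Add(D, Mul(2, D, Add(6, D))), -1), Add(3, D)))
Add(Add(Mul(Add(5, d), Function('k')(3)), 90), -324) = Add(Add(Mul(Add(5, -5), Mul(Pow(3, -1), Pow(Add(13, Mul(2, 3)), -1), Add(3, 3))), 90), -324) = Add(Add(Mul(0, Mul(Rational(1, 3), Pow(Add(13, 6), -1), 6)), 90), -324) = Add(Add(Mul(0, Mul(Rational(1, 3), Pow(19, -1), 6)), 90), -324) = Add(Add(Mul(0, Mul(Rational(1, 3), Rational(1, 19), 6)), 90), -324) = Add(Add(Mul(0, Rational(2, 19)), 90), -324) = Add(Add(0, 90), -324) = Add(90, -324) = -234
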